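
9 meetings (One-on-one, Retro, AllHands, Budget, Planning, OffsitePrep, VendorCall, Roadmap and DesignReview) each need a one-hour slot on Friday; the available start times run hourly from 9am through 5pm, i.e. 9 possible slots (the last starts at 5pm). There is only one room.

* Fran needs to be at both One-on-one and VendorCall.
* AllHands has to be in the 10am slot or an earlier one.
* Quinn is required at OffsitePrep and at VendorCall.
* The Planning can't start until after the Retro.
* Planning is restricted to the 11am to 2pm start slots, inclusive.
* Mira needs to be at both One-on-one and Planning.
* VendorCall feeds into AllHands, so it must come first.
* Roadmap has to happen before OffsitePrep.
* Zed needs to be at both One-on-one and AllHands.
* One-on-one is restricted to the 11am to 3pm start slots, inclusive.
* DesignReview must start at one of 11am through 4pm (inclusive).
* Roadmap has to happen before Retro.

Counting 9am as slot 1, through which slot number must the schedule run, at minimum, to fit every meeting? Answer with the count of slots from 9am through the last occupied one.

9

The precedence chain requires at least 3 distinct slots.
With at most 1 per slot and 9 meetings, at least 9 slots are needed.
9 works (last occupied slot: 5pm): for example Roadmap=11am; One-on-one=2pm; Retro=12pm; DesignReview=3pm; VendorCall=9am; Budget=5pm; Planning=1pm; AllHands=10am; OffsitePrep=4pm.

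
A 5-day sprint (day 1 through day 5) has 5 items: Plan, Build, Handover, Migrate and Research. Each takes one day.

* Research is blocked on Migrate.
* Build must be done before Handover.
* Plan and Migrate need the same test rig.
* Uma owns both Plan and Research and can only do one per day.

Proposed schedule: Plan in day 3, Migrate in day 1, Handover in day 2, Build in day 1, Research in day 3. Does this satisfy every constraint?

Invalid. Uma owns both Plan and Research and can only do one per day.

Plan and Migrate need the same test rig — holds.
Research is blocked on Migrate — holds.
Build must be done before Handover — holds.
Uma owns both Plan and Research and can only do one per day — violated.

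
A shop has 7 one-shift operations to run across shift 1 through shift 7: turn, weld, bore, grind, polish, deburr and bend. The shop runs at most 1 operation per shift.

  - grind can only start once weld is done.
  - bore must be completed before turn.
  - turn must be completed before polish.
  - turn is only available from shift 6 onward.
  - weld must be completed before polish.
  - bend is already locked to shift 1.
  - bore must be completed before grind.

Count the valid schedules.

8

Splitting on weld: it can be shift 2 (3), shift 3 (3), shift 4 (2). Listing each branch's schedules as (turn, bore, grind, polish, deburr, bend) by shift number:
weld=shift 2: (6,3,4,7,5,1) (6,3,5,7,4,1) (6,4,5,7,3,1) — 3.
weld=shift 3: (6,2,4,7,5,1) (6,2,5,7,4,1) (6,4,5,7,2,1) — 3.
weld=shift 4: (6,2,5,7,3,1) (6,3,5,7,2,1) — 2.
Summing: 3 + 3 + 2 = 8.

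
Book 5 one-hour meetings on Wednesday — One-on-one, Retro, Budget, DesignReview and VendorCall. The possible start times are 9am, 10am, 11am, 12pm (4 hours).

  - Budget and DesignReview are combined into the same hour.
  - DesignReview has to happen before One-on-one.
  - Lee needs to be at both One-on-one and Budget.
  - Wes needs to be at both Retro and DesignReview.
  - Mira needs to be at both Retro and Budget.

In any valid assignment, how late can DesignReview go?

Downstream work caps DesignReview at 11am.
DesignReview at 11am is achievable: One-on-one -> 12pm; DesignReview -> 11am; Retro -> 9am; Budget -> 11am; VendorCall -> 9am.

11am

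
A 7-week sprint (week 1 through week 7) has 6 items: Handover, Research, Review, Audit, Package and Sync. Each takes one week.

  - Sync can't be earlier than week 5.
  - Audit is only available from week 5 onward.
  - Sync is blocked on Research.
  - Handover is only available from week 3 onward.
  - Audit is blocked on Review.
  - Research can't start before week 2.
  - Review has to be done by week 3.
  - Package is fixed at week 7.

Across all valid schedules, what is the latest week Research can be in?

Research is available from week 2; downstream work caps Research at week 6.
Research at week 6 is achievable: Review -> week 1; Sync -> week 7; Research -> week 6; Handover -> week 3; Audit -> week 5; Package -> week 7.

week 6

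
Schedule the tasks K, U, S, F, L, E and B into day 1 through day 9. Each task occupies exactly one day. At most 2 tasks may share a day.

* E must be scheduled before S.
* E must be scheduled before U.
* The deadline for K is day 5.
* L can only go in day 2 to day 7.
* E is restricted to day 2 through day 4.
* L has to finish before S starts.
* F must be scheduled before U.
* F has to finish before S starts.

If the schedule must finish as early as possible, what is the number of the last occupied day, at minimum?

The precedence chain requires at least 2 distinct days.
With at most 2 per day and 7 tasks, at least 4 days are needed.
Propagating the time windows through the other constraints, U can't land before day 3, so the schedule must run through at least day 3.
4 works (last occupied day: day 4): for example U=day 3, L=day 2, E=day 2, K=day 1, F=day 1, S=day 3, B=day 4.

day 4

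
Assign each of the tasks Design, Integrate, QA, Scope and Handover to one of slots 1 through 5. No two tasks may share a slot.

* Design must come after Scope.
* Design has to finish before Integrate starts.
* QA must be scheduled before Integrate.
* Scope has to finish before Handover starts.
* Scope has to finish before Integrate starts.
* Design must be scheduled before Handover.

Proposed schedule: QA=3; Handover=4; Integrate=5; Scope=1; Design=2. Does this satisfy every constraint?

Design has to finish before Integrate starts — holds.
Scope has to finish before Integrate starts — holds.
Design must be scheduled before Handover — holds.
Scope has to finish before Handover starts — holds.
No two tasks may share a slot — holds.
QA must be scheduled before Integrate — holds.
Design must come after Scope — holds.

Valid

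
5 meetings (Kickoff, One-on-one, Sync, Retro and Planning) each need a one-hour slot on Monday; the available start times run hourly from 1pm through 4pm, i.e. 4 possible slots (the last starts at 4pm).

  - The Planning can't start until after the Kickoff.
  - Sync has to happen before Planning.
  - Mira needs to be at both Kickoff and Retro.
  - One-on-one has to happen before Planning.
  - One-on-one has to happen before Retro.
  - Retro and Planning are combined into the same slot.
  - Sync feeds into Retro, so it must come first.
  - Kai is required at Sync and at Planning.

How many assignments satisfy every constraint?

Splitting on Kickoff: it can be 1pm (14), 2pm (13), 3pm (9). Listing each branch's schedules as (One-on-one, Sync, Retro, Planning):
Kickoff=1pm: (1pm,1pm,2pm,2pm) (1pm,1pm,3pm,3pm) (1pm,1pm,4pm,4pm) (1pm,2pm,3pm,3pm) (1pm,2pm,4pm,4pm) (1pm,3pm,4pm,4pm) (2pm,1pm,3pm,3pm) (2pm,1pm,4pm,4pm) (2pm,2pm,3pm,3pm) (2pm,2pm,4pm,4pm) (2pm,3pm,4pm,4pm) (3pm,1pm,4pm,4pm) (3pm,2pm,4pm,4pm) (3pm,3pm,4pm,4pm) — 14.
Kickoff=2pm: (1pm,1pm,3pm,3pm) (1pm,1pm,4pm,4pm) (1pm,2pm,3pm,3pm) (1pm,2pm,4pm,4pm) (1pm,3pm,4pm,4pm) (2pm,1pm,3pm,3pm) (2pm,1pm,4pm,4pm) (2pm,2pm,3pm,3pm) (2pm,2pm,4pm,4pm) (2pm,3pm,4pm,4pm) (3pm,1pm,4pm,4pm) (3pm,2pm,4pm,4pm) (3pm,3pm,4pm,4pm) — 13.
Kickoff=3pm: (1pm,1pm,4pm,4pm) (1pm,2pm,4pm,4pm) (1pm,3pm,4pm,4pm) (2pm,1pm,4pm,4pm) (2pm,2pm,4pm,4pm) (2pm,3pm,4pm,4pm) (3pm,1pm,4pm,4pm) (3pm,2pm,4pm,4pm) (3pm,3pm,4pm,4pm) — 9.
Summing: 14 + 13 + 9 = 36.

36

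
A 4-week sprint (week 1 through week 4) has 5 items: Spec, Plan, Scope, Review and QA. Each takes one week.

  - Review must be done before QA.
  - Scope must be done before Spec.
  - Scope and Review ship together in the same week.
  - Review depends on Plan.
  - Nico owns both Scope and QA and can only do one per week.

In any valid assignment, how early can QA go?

Precedence pushes QA to at least week 3.
QA at week 3 is achievable: Plan -> week 1, Review -> week 2, Spec -> week 3, QA -> week 3, Scope -> week 2.

week 3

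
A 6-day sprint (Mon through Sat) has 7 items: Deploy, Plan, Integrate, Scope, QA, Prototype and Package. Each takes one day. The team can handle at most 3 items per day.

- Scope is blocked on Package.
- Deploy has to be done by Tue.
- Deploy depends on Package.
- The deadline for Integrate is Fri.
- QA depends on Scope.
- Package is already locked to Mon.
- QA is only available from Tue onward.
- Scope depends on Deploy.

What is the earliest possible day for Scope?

Wed

Precedence pushes Scope to at least Wed; downstream work caps Scope at Fri.
Scope at Wed is achievable: QA -> Thu; Integrate -> Mon; Prototype -> Tue; Plan -> Mon; Deploy -> Tue; Scope -> Wed; Package -> Mon.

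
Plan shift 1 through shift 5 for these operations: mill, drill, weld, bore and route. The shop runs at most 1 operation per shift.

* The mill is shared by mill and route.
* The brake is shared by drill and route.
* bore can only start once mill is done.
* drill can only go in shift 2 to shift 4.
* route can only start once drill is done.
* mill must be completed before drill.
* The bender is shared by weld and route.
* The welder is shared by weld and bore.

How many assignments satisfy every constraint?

Splitting on mill: it can be shift 1 (12), shift 2 (3). Listing each branch's schedules as (drill, weld, bore, route) by shift number:
mill=shift 1: (2,3,4,5) (2,3,5,4) (2,4,3,5) (2,4,5,3) (2,5,3,4) (2,5,4,3) (3,2,4,5) (3,2,5,4) (3,4,2,5) (3,5,2,4) (4,2,3,5) (4,3,2,5) — 12.
mill=shift 2: (3,1,4,5) (3,1,5,4) (4,1,3,5) — 3.
Summing: 12 + 3 = 15.

15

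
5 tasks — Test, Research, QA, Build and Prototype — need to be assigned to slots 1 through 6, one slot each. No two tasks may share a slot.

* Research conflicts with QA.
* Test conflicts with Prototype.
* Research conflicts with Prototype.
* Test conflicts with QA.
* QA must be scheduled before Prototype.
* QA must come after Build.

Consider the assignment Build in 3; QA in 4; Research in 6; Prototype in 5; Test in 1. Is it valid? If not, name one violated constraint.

Research conflicts with Prototype — holds.
QA must be scheduled before Prototype — holds.
QA must come after Build — holds.
Test conflicts with QA — holds.
Test conflicts with Prototype — holds.
No two tasks may share a slot — holds.
Research conflicts with QA — holds.

Valid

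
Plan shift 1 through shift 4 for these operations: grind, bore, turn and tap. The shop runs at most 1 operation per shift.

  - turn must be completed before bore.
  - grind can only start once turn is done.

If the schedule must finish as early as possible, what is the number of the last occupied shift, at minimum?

shift 4

The precedence chain requires at least 2 distinct shifts.
With at most 1 per shift and 4 operations, at least 4 shifts are needed.
4 works (last occupied shift: shift 4): for example bore=shift 3; grind=shift 2; tap=shift 4; turn=shift 1.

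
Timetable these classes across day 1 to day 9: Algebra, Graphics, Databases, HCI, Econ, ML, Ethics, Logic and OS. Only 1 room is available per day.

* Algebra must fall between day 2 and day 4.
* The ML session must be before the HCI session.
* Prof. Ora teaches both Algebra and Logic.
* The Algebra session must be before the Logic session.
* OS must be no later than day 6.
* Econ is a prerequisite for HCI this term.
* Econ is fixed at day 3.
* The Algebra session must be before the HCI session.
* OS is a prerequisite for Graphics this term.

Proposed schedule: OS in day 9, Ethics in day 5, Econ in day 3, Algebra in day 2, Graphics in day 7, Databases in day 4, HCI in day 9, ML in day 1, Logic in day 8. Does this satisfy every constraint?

Only 1 room is available per day — violated.
OS is a prerequisite for Graphics this term — violated.
Algebra must fall between day 2 and day 4 — holds.
The Algebra session must be before the Logic session — holds.
Prof. Ora teaches both Algebra and Logic — holds.
The ML session must be before the HCI session — holds.
OS must be no later than day 6 — violated.
Econ is a prerequisite for HCI this term — holds.
Econ is fixed at day 3 — holds.
The Algebra session must be before the HCI session — holds.

No. OS must be no later than day 6 is not satisfied.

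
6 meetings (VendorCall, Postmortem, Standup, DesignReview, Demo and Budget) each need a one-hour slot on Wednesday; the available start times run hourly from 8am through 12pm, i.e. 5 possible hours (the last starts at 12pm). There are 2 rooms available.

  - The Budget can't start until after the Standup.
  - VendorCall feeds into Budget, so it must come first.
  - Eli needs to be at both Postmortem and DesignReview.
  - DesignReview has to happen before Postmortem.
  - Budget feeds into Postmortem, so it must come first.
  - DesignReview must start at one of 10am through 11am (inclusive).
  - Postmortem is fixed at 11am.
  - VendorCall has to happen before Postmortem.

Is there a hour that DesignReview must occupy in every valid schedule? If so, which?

10am

DesignReview's window is 10am–11am.
Postmortem is fixed at 11am, and DesignReview can't share a hour with Postmortem.
So DesignReview must be 10am.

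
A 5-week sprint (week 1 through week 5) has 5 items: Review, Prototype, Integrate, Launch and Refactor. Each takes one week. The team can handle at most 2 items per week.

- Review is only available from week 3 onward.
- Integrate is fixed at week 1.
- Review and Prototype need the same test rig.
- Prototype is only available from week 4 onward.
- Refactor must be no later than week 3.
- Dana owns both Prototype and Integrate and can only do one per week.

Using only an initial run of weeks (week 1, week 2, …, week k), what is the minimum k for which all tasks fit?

With at most 2 per week and 5 tasks, at least 3 weeks are needed.
Prototype can't be placed before week 4, so the schedule must run through at least week 4.
4 works (last occupied week: week 4): for example Refactor -> week 1; Launch -> week 2; Integrate -> week 1; Review -> week 3; Prototype -> week 4.

4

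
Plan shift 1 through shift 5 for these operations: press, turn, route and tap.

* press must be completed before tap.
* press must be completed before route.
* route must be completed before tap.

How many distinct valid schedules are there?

50

Splitting on press: it can be shift 1 (30), shift 2 (15), shift 3 (5). Listing each branch's schedules as (turn, route, tap) by shift number:
press=shift 1: (1,2,3) (1,2,4) (1,2,5) (1,3,4) (1,3,5) (1,4,5) (2,2,3) (2,2,4) (2,2,5) (2,3,4) (2,3,5) (2,4,5) (3,2,3) (3,2,4) (3,2,5) (3,3,4) (3,3,5) (3,4,5) (4,2,3) (4,2,4) (4,2,5) (4,3,4) (4,3,5) (4,4,5) (5,2,3) (5,2,4) (5,2,5) (5,3,4) (5,3,5) (5,4,5) — 30.
press=shift 2: (1,3,4) (1,3,5) (1,4,5) (2,3,4) (2,3,5) (2,4,5) (3,3,4) (3,3,5) (3,4,5) (4,3,4) (4,3,5) (4,4,5) (5,3,4) (5,3,5) (5,4,5) — 15.
press=shift 3: (1,4,5) (2,4,5) (3,4,5) (4,4,5) (5,4,5) — 5.
Summing: 30 + 15 + 5 = 50.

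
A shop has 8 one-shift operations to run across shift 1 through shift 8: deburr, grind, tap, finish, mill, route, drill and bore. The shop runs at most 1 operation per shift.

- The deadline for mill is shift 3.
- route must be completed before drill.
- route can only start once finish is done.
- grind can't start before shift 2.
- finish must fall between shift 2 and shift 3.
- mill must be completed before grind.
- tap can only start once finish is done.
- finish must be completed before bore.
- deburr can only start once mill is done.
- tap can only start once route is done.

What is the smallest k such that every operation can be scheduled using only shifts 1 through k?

8 shifts

The precedence chain requires at least 3 distinct shifts.
With at most 1 per shift and 8 operations, at least 8 shifts are needed.
Propagating the time windows through the other constraints, tap can't land before shift 4, so the schedule must run through at least shift 4.
8 works (last occupied shift: shift 8): for example tap=shift 5; deburr=shift 6; grind=shift 3; drill=shift 7; route=shift 4; bore=shift 8; mill=shift 1; finish=shift 2.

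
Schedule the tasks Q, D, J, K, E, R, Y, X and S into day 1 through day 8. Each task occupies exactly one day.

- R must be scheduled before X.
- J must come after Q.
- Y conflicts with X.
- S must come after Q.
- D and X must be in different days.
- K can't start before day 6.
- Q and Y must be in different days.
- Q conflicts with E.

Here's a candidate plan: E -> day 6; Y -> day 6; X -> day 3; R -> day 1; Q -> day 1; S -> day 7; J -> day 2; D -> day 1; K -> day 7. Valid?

K can't start before day 6 — holds.
J must come after Q — holds.
Y conflicts with X — holds.
R must be scheduled before X — holds.
Q and Y must be in different days — holds.
S must come after Q — holds.
Q conflicts with E — holds.
D and X must be in different days — holds.

Yes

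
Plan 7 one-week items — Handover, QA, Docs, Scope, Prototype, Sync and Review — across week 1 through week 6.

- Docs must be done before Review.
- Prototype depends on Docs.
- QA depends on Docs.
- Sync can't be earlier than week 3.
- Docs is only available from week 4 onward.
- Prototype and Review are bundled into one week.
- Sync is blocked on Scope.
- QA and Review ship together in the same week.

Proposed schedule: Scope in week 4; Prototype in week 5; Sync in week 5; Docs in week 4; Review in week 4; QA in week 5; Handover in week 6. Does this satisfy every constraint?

No. QA and Review ship together in the same week is not satisfied.

Docs is only available from week 4 onward — holds.
QA depends on Docs — holds.
Sync is blocked on Scope — holds.
Prototype and Review are bundled into one week — violated.
Sync can't be earlier than week 3 — holds.
QA and Review ship together in the same week — violated.
Prototype depends on Docs — holds.
Docs must be done before Review — violated.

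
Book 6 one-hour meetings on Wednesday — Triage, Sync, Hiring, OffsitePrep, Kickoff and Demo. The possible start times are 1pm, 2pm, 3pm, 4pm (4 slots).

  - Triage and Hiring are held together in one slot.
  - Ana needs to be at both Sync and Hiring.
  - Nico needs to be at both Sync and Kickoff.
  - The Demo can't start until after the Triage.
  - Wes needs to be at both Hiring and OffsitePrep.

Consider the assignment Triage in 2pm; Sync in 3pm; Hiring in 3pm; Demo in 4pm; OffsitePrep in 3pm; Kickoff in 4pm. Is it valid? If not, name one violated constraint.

Invalid. Ana needs to be at both Sync and Hiring.

Triage and Hiring are held together in one slot — violated.
Ana needs to be at both Sync and Hiring — violated.
Wes needs to be at both Hiring and OffsitePrep — violated.
Nico needs to be at both Sync and Kickoff — holds.
The Demo can't start until after the Triage — holds.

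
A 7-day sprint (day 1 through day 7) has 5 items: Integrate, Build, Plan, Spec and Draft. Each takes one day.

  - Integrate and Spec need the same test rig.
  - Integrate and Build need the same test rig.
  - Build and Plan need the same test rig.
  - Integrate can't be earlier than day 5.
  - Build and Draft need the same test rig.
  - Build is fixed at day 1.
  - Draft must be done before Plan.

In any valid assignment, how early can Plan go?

day 3

Precedence pushes Plan to at least day 2.
Plan at day 3 is achievable: Plan in day 3, Draft in day 2, Integrate in day 5, Spec in day 1, Build in day 1.
Nothing earlier works — the conflict constraints rule out every day before day 3.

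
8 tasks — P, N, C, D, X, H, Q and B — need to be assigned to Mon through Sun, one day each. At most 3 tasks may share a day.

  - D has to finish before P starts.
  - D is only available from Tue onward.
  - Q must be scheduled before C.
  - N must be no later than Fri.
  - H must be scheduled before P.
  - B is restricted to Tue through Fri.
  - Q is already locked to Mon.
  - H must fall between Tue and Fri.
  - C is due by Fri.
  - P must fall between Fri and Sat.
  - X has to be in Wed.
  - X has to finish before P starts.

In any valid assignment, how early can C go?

Tue

Precedence pushes C to at least Tue; C's own window allows nothing later than Fri.
C at Tue is achievable: Q in Mon, N in Mon, P in Fri, D in Wed, X in Wed, H in Tue, B in Tue, C in Tue.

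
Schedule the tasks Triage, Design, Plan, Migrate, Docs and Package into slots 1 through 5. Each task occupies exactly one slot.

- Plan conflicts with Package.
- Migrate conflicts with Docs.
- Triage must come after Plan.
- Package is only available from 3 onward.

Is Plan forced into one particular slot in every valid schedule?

Plan can be 1 (e.g. Plan in 1, Design in 1, Package in 3, Migrate in 1, Docs in 2, Triage in 2) or 2 (e.g. Triage in 3; Package in 3; Design in 1; Plan in 2; Migrate in 1; Docs in 2).

No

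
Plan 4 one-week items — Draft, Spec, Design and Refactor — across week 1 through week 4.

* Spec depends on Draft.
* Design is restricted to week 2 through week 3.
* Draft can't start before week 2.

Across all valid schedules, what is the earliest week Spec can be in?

Precedence pushes Spec to at least week 3.
Spec at week 3 is achievable: Draft -> week 2; Spec -> week 3; Design -> week 2; Refactor -> week 1.

week 3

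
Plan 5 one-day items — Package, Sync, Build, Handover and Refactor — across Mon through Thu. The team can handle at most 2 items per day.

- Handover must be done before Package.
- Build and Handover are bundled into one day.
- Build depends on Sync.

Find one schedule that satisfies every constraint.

Refactor=Mon; Package=Wed; Handover=Tue; Sync=Mon; Build=Tue

Checking: Handover(Tue) before Package(Wed); Sync(Mon) before Build(Tue); Build = Handover = Tue; max 2 per day (cap 2).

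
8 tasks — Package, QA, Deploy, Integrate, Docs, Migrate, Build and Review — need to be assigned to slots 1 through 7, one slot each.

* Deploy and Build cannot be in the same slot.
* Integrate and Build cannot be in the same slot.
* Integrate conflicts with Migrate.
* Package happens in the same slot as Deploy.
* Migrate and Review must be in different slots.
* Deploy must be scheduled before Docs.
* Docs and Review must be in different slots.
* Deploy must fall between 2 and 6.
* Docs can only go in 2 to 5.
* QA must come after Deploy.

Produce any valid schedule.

Review in 1, Integrate in 1, Deploy in 2, Migrate in 2, Build in 3, QA in 3, Package in 2, Docs in 3

Checking: Deploy(2) before QA(3); Deploy(2) before Docs(3); Migrate(2) != Review(1); Integrate(1) != Build(3); Docs(3) != Review(1); Integrate(1) != Migrate(2); Deploy(2) != Build(3); Package = Deploy = 2; Deploy=2 in [2,6]; Docs=3 in [2,5].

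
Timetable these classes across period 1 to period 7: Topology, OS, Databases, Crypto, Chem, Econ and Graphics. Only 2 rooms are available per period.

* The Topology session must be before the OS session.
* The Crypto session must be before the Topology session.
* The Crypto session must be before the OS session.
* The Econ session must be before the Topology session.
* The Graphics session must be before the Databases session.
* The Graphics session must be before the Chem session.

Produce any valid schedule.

Graphics in period 2; Topology in period 2; Databases in period 3; OS in period 3; Econ in period 1; Chem in period 4; Crypto in period 1

Checking: Graphics(period 2) before Chem(period 4); Crypto(period 1) before OS(period 3); Graphics(period 2) before Databases(period 3); Crypto(period 1) before Topology(period 2); Topology(period 2) before OS(period 3); Econ(period 1) before Topology(period 2); max 2 per period (cap 2).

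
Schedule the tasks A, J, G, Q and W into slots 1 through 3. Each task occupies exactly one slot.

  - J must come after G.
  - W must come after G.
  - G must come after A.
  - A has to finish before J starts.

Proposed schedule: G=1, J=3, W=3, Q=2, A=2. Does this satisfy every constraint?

Invalid. G must come after A.

G must come after A — violated.
W must come after G — holds.
A has to finish before J starts — holds.
J must come after G — holds.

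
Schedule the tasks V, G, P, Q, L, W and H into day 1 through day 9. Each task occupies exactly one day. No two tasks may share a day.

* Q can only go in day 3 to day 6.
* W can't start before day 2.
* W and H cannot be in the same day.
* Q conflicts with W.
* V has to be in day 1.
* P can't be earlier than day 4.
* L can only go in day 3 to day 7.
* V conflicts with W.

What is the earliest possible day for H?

day 2

H at day 2 is achievable: H in day 2, V in day 1, P in day 5, L in day 4, W in day 6, G in day 7, Q in day 3.
Nothing earlier works — the conflict and capacity constraints rule out every day before day 2.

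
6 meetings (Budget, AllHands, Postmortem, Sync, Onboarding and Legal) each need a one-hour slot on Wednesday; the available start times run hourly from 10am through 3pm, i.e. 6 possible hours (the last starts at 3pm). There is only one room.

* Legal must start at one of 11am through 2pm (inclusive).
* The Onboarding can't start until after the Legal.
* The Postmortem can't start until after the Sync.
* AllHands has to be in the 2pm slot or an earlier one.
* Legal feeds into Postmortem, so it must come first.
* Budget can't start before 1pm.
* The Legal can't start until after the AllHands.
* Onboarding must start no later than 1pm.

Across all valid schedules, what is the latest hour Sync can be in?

Downstream work caps Sync at 2pm.
Sync at 2pm is achievable: Budget in 1pm; Onboarding in 12pm; Postmortem in 3pm; Sync in 2pm; Legal in 11am; AllHands in 10am.

2pm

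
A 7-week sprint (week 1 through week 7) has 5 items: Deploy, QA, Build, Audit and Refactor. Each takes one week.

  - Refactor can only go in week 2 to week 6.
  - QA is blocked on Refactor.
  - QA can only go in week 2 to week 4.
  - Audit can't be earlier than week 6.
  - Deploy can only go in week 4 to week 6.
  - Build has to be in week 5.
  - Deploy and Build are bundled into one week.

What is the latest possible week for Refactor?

week 3

Refactor is available from week 2; Refactor's own window allows nothing later than week 6; downstream work caps Refactor at week 3.
Refactor at week 3 is achievable: Refactor=week 3; QA=week 4; Deploy=week 5; Audit=week 6; Build=week 5.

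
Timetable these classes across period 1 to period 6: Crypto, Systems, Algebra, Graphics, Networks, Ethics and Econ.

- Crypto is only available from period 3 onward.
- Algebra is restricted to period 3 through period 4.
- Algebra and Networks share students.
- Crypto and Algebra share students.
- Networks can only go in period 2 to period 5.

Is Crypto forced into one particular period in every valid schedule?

No

Crypto can be period 3 (e.g. Crypto -> period 3, Ethics -> period 1, Systems -> period 1, Networks -> period 2, Algebra -> period 4, Econ -> period 1, Graphics -> period 1) or period 4 (e.g. Networks -> period 2, Econ -> period 1, Graphics -> period 1, Crypto -> period 4, Systems -> period 1, Ethics -> period 1, Algebra -> period 3).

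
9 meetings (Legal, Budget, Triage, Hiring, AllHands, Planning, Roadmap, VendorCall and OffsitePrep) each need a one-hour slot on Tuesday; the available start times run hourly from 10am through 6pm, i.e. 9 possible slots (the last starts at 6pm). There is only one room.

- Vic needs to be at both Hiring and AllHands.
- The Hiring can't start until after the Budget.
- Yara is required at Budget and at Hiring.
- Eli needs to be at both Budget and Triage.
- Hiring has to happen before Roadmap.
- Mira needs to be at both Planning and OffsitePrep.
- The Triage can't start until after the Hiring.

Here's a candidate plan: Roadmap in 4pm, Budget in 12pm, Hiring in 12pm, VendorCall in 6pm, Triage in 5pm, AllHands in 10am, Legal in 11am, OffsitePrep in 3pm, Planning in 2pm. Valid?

No — it violates: Yara is required at Budget and at Hiring

There is only one room — violated.
Eli needs to be at both Budget and Triage — holds.
The Triage can't start until after the Hiring — holds.
Yara is required at Budget and at Hiring — violated.
Vic needs to be at both Hiring and AllHands — holds.
Mira needs to be at both Planning and OffsitePrep — holds.
The Hiring can't start until after the Budget — violated.
Hiring has to happen before Roadmap — holds.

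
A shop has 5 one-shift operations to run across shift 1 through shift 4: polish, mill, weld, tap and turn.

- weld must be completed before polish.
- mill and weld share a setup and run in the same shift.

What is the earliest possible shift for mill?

Mill must be in the same shift as weld, which can't be after shift 3, so mill is at most shift 3.
mill at shift 1 is achievable: turn in shift 1, tap in shift 1, weld in shift 1, polish in shift 2, mill in shift 1.

shift 1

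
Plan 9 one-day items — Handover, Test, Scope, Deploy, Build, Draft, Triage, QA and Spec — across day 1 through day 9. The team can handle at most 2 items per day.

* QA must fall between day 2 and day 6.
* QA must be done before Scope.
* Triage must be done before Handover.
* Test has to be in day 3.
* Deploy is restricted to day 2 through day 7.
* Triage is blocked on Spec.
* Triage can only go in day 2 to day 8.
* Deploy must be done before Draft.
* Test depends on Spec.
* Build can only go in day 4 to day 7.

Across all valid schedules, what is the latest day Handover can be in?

day 9

Precedence pushes Handover to at least day 3.
Handover at day 9 is achievable: QA -> day 2, Spec -> day 1, Deploy -> day 2, Scope -> day 4, Draft -> day 5, Triage -> day 3, Test -> day 3, Handover -> day 9, Build -> day 4.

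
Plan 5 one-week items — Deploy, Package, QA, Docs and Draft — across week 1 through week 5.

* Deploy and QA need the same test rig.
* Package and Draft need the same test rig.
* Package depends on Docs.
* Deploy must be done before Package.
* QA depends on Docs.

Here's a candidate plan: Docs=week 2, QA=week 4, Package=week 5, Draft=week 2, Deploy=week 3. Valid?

Yes, all constraints hold

Deploy and QA need the same test rig — holds.
Deploy must be done before Package — holds.
QA depends on Docs — holds.
Package and Draft need the same test rig — holds.
Package depends on Docs — holds.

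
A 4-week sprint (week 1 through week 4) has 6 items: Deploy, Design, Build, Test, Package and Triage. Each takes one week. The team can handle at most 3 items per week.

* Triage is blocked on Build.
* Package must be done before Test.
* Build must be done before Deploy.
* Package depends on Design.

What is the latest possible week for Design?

Downstream work caps Design at week 2.
Design at week 2 is achievable: Design -> week 2, Deploy -> week 2, Build -> week 1, Triage -> week 2, Test -> week 4, Package -> week 3.

week 2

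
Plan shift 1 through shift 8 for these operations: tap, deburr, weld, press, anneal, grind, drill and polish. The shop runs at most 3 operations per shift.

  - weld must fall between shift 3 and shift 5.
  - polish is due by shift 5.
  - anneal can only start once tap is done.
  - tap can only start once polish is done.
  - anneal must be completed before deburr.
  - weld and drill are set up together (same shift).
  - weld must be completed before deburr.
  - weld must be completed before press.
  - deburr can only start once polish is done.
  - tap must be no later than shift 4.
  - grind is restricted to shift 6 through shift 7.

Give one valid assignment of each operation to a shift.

grind=shift 6, press=shift 4, anneal=shift 3, drill=shift 3, weld=shift 3, deburr=shift 4, tap=shift 2, polish=shift 1

Checking: polish(shift 1) before tap(shift 2); tap(shift 2) before anneal(shift 3); weld(shift 3) before deburr(shift 4); polish(shift 1) before deburr(shift 4); weld(shift 3) before press(shift 4); anneal(shift 3) before deburr(shift 4); weld = drill = shift 3; tap=shift 2 in [shift 1,shift 4]; grind=shift 6 in [shift 6,shift 7]; weld=shift 3 in [shift 3,shift 5]; polish=shift 1 in [shift 1,shift 5]; max 3 per shift (cap 3).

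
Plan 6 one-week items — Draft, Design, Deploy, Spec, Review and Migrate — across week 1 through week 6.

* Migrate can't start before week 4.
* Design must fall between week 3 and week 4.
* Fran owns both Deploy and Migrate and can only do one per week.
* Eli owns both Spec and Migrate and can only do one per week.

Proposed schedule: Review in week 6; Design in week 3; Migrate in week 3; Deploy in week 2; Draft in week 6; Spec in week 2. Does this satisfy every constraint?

Eli owns both Spec and Migrate and can only do one per week — holds.
Design must fall between week 3 and week 4 — holds.
Migrate can't start before week 4 — violated.
Fran owns both Deploy and Migrate and can only do one per week — holds.

Invalid. Migrate can't start before week 4.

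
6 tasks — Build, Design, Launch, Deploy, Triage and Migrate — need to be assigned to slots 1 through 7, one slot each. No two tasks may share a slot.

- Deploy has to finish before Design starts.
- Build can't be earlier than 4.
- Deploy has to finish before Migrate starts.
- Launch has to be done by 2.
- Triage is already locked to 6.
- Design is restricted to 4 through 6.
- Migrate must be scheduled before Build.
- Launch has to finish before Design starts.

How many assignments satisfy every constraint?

Splitting on Build: it can be 4 (2), 5 (2), 7 (12). Listing each branch's schedules as (Design, Launch, Deploy, Triage, Migrate):
Build=4: (5,1,2,6,3) (5,2,1,6,3) — 2.
Build=5: (4,1,2,6,3) (4,2,1,6,3) — 2.
Build=7: (4,1,2,6,3) (4,1,2,6,5) (4,1,3,6,5) (4,2,1,6,3) (4,2,1,6,5) (4,2,3,6,5) (5,1,2,6,3) (5,1,2,6,4) (5,1,3,6,4) (5,2,1,6,3) (5,2,1,6,4) (5,2,3,6,4) — 12.
Summing: 2 + 2 + 12 = 16.

16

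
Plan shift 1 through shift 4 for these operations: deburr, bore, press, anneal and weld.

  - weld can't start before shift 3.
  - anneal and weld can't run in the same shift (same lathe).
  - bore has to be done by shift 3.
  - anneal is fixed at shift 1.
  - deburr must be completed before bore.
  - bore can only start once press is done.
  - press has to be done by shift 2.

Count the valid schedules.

Splitting on deburr: it can be shift 1 (6), shift 2 (4). Listing each branch's schedules as (bore, press, anneal, weld) by shift number:
deburr=shift 1: (2,1,1,3) (2,1,1,4) (3,1,1,3) (3,1,1,4) (3,2,1,3) (3,2,1,4) — 6.
deburr=shift 2: (3,1,1,3) (3,1,1,4) (3,2,1,3) (3,2,1,4) — 4.
Summing: 6 + 4 = 10.

10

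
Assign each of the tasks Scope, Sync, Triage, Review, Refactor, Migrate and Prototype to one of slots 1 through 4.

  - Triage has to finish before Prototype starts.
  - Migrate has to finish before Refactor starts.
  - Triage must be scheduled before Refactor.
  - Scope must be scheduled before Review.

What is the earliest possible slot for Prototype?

2

Precedence pushes Prototype to at least 2.
Prototype at 2 is achievable: Triage in 1; Prototype in 2; Review in 2; Migrate in 1; Sync in 1; Refactor in 2; Scope in 1.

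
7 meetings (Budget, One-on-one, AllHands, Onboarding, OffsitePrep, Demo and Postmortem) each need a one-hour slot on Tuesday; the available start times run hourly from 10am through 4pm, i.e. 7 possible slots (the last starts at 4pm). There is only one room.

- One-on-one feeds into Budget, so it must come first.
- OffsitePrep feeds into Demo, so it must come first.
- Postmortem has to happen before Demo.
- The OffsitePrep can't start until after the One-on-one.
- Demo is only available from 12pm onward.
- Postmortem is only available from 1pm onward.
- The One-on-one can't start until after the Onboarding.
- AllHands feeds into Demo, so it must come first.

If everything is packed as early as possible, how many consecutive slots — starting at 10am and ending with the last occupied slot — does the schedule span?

The precedence chain requires at least 4 distinct slots.
With at most 1 per slot and 7 meetings, at least 7 slots are needed.
Propagating the time windows through the other constraints, Demo can't land before 2pm — that is slot 5 counting from 10am — so the schedule must run through at least 5 slots.
7 works (last occupied slot: 4pm): for example One-on-one -> 11am, OffsitePrep -> 12pm, Demo -> 3pm, AllHands -> 2pm, Postmortem -> 1pm, Budget -> 4pm, Onboarding -> 10am.

7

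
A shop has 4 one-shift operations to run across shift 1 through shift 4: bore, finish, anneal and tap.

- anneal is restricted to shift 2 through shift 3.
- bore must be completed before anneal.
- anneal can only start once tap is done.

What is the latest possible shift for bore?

Downstream work caps bore at shift 2.
bore at shift 2 is achievable: anneal in shift 3; tap in shift 1; finish in shift 1; bore in shift 2.

shift 2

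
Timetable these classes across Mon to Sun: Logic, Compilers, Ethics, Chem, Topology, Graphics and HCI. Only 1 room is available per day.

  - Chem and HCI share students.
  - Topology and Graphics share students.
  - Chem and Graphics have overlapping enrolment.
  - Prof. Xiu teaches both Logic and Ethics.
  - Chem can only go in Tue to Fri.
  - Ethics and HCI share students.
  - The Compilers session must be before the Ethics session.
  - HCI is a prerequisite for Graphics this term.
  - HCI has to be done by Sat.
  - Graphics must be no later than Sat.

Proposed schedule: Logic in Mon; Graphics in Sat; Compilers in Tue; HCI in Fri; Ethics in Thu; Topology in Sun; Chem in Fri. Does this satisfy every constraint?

No — it violates: Chem and HCI share students

HCI is a prerequisite for Graphics this term — holds.
The Compilers session must be before the Ethics session — holds.
Chem and Graphics have overlapping enrolment — holds.
Only 1 room is available per day — violated.
Topology and Graphics share students — holds.
Chem and HCI share students — violated.
Ethics and HCI share students — holds.
Prof. Xiu teaches both Logic and Ethics — holds.
HCI has to be done by Sat — holds.
Graphics must be no later than Sat — holds.
Chem can only go in Tue to Fri — holds.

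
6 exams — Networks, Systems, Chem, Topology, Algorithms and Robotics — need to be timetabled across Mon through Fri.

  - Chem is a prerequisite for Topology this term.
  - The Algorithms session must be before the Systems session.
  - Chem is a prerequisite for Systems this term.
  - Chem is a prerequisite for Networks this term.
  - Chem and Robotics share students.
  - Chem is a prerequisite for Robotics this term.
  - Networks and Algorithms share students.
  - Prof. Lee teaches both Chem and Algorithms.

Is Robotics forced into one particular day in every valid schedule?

Robotics can be Tue (e.g. Algorithms in Tue, Robotics in Tue, Chem in Mon, Systems in Wed, Topology in Tue, Networks in Wed) or Wed (e.g. Systems=Wed, Robotics=Wed, Networks=Wed, Chem=Mon, Algorithms=Tue, Topology=Tue).

No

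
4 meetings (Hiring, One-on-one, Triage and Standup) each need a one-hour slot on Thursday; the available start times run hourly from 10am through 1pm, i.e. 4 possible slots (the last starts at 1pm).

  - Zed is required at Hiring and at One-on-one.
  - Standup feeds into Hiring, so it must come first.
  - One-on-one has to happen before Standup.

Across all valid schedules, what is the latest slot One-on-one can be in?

Downstream work caps One-on-one at 11am.
One-on-one at 11am is achievable: Standup -> 12pm; Triage -> 10am; One-on-one -> 11am; Hiring -> 1pm.

11am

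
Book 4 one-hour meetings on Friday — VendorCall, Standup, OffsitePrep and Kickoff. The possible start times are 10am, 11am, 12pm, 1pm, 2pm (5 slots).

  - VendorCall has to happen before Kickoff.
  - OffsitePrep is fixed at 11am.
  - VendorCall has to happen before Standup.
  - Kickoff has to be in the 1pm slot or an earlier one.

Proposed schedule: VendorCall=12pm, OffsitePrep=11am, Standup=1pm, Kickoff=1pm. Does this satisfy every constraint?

OffsitePrep is fixed at 11am — holds.
VendorCall has to happen before Kickoff — holds.
Kickoff has to be in the 1pm slot or an earlier one — holds.
VendorCall has to happen before Standup — holds.

Yes, all constraints hold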